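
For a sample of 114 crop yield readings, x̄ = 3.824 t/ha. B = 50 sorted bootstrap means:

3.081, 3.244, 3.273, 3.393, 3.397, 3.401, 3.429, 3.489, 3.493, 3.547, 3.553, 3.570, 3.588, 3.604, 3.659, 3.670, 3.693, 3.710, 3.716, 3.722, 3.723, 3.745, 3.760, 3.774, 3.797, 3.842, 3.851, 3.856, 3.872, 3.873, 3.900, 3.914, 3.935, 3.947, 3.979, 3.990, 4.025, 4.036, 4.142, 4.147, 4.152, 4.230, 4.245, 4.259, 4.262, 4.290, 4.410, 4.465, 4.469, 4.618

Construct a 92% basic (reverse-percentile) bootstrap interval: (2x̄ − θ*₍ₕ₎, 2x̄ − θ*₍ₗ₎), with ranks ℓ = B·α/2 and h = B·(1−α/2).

Percentile endpoints at ranks 2 and 48: θ*₍2₎ = 3.244, θ*₍48₎ = 4.465.
Basic interval reflects these around x̄:
  lower = 2 × 3.824 − 4.465 = 3.183
  upper = 2 × 3.824 − 3.244 = 4.404

(3.183, 4.404)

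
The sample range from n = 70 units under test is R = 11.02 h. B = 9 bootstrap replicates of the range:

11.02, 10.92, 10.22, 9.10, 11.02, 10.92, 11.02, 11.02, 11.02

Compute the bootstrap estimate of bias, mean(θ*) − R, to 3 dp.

mean(θ*) = (11.02 + 10.92 + 10.22 + 9.10 + 11.02 + 10.92 + 11.02 + 11.02 + 11.02) / 9 = 10.6956
bias = 10.6956 − 11.02

bias = −0.324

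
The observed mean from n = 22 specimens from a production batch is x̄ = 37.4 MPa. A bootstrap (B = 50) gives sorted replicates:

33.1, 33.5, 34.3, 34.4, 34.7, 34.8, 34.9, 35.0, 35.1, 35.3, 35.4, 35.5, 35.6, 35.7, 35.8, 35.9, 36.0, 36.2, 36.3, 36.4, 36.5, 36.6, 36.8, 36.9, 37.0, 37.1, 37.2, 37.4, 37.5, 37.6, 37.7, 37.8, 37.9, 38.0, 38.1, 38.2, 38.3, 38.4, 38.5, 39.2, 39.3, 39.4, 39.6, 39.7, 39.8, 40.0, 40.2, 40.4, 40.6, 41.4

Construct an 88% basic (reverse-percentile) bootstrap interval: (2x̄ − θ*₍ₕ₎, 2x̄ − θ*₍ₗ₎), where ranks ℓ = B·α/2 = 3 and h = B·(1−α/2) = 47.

(34.6, 40.5)

Percentile endpoints at ranks 3 and 47: θ*₍3₎ = 34.3, θ*₍47₎ = 40.2.
Basic interval reflects these around x̄:
  lower = 2 × 37.4 − 40.2 = 34.6
  upper = 2 × 37.4 − 34.3 = 40.5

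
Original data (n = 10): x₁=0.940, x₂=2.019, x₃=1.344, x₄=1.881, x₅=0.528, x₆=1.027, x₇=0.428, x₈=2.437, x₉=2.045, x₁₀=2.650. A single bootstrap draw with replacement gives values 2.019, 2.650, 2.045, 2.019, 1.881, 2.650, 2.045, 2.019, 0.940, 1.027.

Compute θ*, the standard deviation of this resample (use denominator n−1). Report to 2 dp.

Mean = 1.9295; sum of squared deviations = 2.8849
s² = 2.8849 / 9 = 0.3205
s = √0.3205 = 0.57

θ* = 0.57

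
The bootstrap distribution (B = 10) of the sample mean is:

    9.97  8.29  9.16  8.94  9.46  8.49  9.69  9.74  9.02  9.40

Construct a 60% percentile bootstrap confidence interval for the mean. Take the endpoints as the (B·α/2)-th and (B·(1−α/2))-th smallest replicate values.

Sorted replicates: 8.29, 8.49, 8.94, 9.02, 9.16, 9.40, 9.46, 9.69, 9.74, 9.97
α = 0.40; lower rank = 10 × 0.200 = 2; upper rank = 10 × 0.800 = 8.
The 2nd smallest replicate is 8.49; the 8th is 9.69.

(8.49, 9.69)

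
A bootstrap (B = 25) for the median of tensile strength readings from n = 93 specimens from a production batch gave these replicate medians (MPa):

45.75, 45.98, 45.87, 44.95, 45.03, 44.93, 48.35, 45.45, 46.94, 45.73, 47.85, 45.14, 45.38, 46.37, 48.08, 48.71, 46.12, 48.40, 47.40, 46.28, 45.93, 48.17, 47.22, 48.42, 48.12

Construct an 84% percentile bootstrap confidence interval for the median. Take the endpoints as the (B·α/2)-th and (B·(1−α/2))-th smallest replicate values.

Sorted replicates: 44.93, 44.95, 45.03, 45.14, 45.38, 45.45, 45.73, 45.75, 45.87, 45.93, 45.98, 46.12, 46.28, 46.37, 46.94, 47.22, 47.40, 47.85, 48.08, 48.12, 48.17, 48.35, 48.40, 48.42, 48.71
α = 0.16; lower rank = 25 × 0.080 = 2; upper rank = 25 × 0.920 = 23.
The 2nd smallest replicate is 44.95; the 23rd is 48.40.

(44.95, 48.40)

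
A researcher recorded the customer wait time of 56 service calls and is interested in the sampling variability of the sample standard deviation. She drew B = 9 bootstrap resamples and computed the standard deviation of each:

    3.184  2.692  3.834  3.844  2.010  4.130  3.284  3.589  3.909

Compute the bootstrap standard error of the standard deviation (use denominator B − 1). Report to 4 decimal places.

SE* = 0.6805

Bootstrap SE is the standard deviation of the 9 replicate standard deviations.
Mean of replicates: (3.184 + 2.692 + 3.834 + 3.844 + 2.010 + 4.130 + 3.284 + 3.589 + 3.909) / 9 = 30.47600 / 9 = 3.38622
Sum of squared deviations: (−0.20222)² + (−0.69422)² + (+0.44778)² + (+0.45778)² + (−1.37622)² + (+0.74378)² + (−0.10222)² + (+0.20278)² + (+0.52278)² = 3.70496
Variance = 3.70496 / 8 = 0.46312
SE* = √0.46312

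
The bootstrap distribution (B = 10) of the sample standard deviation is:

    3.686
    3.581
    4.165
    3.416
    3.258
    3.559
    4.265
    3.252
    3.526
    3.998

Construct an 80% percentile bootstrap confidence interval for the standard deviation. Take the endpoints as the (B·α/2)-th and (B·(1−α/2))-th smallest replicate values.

Sorted replicates: 3.252, 3.258, 3.416, 3.526, 3.559, 3.581, 3.686, 3.998, 4.165, 4.265
α = 0.20; lower rank = 10 × 0.100 = 1; upper rank = 10 × 0.900 = 9.
The 1st smallest replicate is 3.252; the 9th is 4.165.

(3.252, 4.165)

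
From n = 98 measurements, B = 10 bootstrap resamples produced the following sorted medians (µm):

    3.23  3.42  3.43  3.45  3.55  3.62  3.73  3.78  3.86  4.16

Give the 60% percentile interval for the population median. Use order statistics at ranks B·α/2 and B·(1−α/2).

α = 0.40; lower rank = 10 × 0.200 = 2; upper rank = 10 × 0.800 = 8.
The 2nd smallest replicate is 3.42; the 8th is 3.78.

(3.42, 3.78)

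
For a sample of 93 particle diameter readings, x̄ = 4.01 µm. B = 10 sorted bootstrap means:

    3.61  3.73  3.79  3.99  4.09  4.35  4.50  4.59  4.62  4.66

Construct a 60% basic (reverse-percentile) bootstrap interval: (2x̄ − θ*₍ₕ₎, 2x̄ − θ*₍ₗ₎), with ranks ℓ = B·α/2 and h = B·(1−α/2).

(3.43, 4.29)

Percentile endpoints at ranks 2 and 8: θ*₍2₎ = 3.73, θ*₍8₎ = 4.59.
Basic interval reflects these around x̄:
  lower = 2 × 4.01 − 4.59 = 3.43
  upper = 2 × 4.01 − 3.73 = 4.29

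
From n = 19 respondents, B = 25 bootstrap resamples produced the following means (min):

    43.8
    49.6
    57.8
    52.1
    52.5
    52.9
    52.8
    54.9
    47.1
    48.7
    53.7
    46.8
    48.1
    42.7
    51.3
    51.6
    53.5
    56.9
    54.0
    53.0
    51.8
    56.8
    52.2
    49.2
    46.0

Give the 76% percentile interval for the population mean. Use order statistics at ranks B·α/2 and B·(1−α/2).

(46.0, 54.9)

Sorted replicates: 42.7, 43.8, 46.0, 46.8, 47.1, 48.1, 48.7, 49.2, 49.6, 51.3, 51.6, 51.8, 52.1, 52.2, 52.5, 52.8, 52.9, 53.0, 53.5, 53.7, 54.0, 54.9, 56.8, 56.9, 57.8
α = 0.24; lower rank = 25 × 0.120 = 3; upper rank = 25 × 0.880 = 22.
The 3rd smallest replicate is 46.0; the 22nd is 54.9.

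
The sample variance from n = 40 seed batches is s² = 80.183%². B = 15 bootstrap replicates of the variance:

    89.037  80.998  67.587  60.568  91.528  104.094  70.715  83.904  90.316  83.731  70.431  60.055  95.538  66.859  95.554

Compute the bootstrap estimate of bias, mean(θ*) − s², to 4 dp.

mean(θ*) = (89.037 + 80.998 + 67.587 + 60.568 + 91.528 + 104.094 + 70.715 + 83.904 + 90.316 + 83.731 + 70.431 + 60.055 + 95.538 + 66.859 + 95.554) / 15 = 80.72767
bias = 80.72767 − 80.183

bias = +0.5447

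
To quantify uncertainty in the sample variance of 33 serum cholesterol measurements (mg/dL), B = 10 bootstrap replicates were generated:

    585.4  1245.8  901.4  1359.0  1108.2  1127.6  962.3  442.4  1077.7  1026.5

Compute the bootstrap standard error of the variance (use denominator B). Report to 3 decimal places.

SE* = 267.451

Bootstrap SE is the standard deviation of the 10 replicate variances.
Mean of replicates: (585.4 + 1245.8 + 901.4 + 1359.0 + 1108.2 + 1127.6 + 962.3 + 442.4 + 1077.7 + 1026.5) / 10 = 9836.3000 / 10 = 983.6300
Sum of squared deviations: (−398.2300)² + (+262.1700)² + (−82.2300)² + (+375.3700)² + (+124.5700)² + (+143.9700)² + (−21.3300)² + (−541.2300)² + (+94.0700)² + (+42.8700)² = 715301.5810
Variance = 715301.5810 / 10 = 71530.1581
SE* = √71530.1581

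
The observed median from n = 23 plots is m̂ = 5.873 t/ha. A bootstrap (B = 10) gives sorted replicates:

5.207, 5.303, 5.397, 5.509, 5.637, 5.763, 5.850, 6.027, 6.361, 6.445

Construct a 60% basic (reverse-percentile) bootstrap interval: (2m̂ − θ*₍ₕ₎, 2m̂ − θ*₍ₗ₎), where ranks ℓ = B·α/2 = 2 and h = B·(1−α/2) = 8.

(5.719, 6.443)

Percentile endpoints at ranks 2 and 8: θ*₍2₎ = 5.303, θ*₍8₎ = 6.027.
Basic interval reflects these around m̂:
  lower = 2 × 5.873 − 6.027 = 5.719
  upper = 2 × 5.873 − 5.303 = 6.443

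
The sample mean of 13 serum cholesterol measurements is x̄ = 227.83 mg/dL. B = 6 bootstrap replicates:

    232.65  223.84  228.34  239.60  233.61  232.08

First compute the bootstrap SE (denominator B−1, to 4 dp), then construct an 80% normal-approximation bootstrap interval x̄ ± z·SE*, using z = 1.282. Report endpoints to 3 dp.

(221.042, 234.618)

Mean of replicates = 231.6867; sum of squared deviations = 140.1731; SE* = √(140.1731/5) = 5.2948
Margin = 1.282 × 5.2948 = 6.7879
Interval: 227.83 ± 6.7879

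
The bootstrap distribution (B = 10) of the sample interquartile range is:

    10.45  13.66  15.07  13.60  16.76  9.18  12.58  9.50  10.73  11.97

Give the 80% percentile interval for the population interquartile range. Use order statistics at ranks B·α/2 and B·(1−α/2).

(9.18, 15.07)

Sorted replicates: 9.18, 9.50, 10.45, 10.73, 11.97, 12.58, 13.60, 13.66, 15.07, 16.76
α = 0.20; lower rank = 10 × 0.100 = 1; upper rank = 10 × 0.900 = 9.
The 1st smallest replicate is 9.18; the 9th is 15.07.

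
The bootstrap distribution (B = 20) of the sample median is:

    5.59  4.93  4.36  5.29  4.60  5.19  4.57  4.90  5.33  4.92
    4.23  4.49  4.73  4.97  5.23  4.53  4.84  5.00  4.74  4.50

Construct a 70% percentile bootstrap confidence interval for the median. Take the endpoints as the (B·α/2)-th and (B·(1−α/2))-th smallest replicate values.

Sorted replicates: 4.23, 4.36, 4.49, 4.50, 4.53, 4.57, 4.60, 4.73, 4.74, 4.84, 4.90, 4.92, 4.93, 4.97, 5.00, 5.19, 5.23, 5.29, 5.33, 5.59
α = 0.30; lower rank = 20 × 0.150 = 3; upper rank = 20 × 0.850 = 17.
The 3rd smallest replicate is 4.49; the 17th is 5.23.

(4.49, 5.23)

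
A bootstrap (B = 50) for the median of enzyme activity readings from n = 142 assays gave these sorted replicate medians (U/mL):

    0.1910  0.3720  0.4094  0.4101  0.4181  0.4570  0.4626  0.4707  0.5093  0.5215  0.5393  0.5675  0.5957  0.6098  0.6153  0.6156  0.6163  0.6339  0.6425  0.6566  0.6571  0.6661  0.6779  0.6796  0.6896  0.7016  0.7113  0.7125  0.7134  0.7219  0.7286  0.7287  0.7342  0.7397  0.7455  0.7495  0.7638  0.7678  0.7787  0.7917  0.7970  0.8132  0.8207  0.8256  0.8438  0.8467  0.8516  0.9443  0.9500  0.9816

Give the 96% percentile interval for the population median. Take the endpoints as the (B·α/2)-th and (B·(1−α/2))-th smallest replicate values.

α = 0.04; lower rank = 50 × 0.020 = 1; upper rank = 50 × 0.980 = 49.
The 1st smallest replicate is 0.1910; the 49th is 0.9500.

(0.1910, 0.9500)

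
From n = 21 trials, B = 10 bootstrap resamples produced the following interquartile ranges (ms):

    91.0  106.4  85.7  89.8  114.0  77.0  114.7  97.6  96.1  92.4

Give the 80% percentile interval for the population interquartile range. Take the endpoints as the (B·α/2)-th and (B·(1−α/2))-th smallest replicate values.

(77.0, 114.0)

Sorted replicates: 77.0, 85.7, 89.8, 91.0, 92.4, 96.1, 97.6, 106.4, 114.0, 114.7
α = 0.20; lower rank = 10 × 0.100 = 1; upper rank = 10 × 0.900 = 9.
The 1st smallest replicate is 77.0; the 9th is 114.0.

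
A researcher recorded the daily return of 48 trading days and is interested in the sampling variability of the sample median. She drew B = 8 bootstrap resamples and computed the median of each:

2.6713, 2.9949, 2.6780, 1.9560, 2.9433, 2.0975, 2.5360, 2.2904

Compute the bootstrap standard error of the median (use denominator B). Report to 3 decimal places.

SE* = 0.354

Bootstrap SE is the standard deviation of the 8 replicate medians.
Mean of replicates: (2.6713 + 2.9949 + 2.6780 + 1.9560 + 2.9433 + 2.0975 + 2.5360 + 2.2904) / 8 = 20.16740 / 8 = 2.52093
Sum of squared deviations: (+0.15037)² + (+0.47397)² + (+0.15707)² + (−0.56493)² + (+0.42237)² + (−0.42342)² + (+0.01507)² + (−0.23053)² = 1.00214
Variance = 1.00214 / 8 = 0.12527
SE* = √0.12527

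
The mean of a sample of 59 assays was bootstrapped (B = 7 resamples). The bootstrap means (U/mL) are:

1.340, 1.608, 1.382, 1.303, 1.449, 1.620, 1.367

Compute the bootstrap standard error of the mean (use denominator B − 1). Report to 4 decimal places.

Bootstrap SE is the standard deviation of the 7 replicate means.
Mean of replicates: (1.340 + 1.608 + 1.382 + 1.303 + 1.449 + 1.620 + 1.367) / 7 = 10.06900 / 7 = 1.43843
Sum of squared deviations: (−0.09843)² + (+0.16957)² + (−0.05643)² + (−0.13543)² + (+0.01057)² + (+0.18157)² + (−0.07143)² = 0.09815
Variance = 0.09815 / 6 = 0.01636
SE* = √0.01636

SE* = 0.1279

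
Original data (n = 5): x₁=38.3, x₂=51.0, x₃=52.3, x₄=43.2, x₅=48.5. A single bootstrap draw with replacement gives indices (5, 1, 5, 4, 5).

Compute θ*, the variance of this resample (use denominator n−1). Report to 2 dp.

Resample values: 48.5, 38.3, 48.5, 43.2, 48.5.
Mean = 45.4000; sum of squared deviations = 84.0800
s² = 84.0800 / 4 = 21.0200

θ* = 21.02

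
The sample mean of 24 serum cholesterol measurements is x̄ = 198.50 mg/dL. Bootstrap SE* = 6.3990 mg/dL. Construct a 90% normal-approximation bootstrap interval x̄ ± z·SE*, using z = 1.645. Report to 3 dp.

Margin = 1.645 × 6.3990 = 10.5264
Interval: 198.50 ± 10.5264

(187.974, 209.026)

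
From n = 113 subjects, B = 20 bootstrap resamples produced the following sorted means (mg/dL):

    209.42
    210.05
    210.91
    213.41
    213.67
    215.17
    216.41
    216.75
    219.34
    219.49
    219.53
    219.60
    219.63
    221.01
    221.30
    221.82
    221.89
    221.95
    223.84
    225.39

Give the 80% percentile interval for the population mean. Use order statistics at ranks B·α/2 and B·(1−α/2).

α = 0.20; lower rank = 20 × 0.100 = 2; upper rank = 20 × 0.900 = 18.
The 2nd smallest replicate is 210.05; the 18th is 221.95.

(210.05, 221.95)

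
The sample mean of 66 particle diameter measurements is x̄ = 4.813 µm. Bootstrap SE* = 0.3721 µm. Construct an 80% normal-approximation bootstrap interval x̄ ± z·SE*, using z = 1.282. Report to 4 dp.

Margin = 1.282 × 0.3721 = 0.47703
Interval: 4.813 ± 0.47703

(4.3360, 5.2900)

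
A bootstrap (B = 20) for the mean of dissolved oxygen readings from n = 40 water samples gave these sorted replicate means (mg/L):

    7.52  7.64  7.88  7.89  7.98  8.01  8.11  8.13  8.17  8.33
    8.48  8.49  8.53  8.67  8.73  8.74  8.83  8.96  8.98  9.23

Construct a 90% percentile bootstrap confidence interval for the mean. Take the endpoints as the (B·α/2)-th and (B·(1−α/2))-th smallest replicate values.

(7.52, 8.98)

α = 0.10; lower rank = 20 × 0.050 = 1; upper rank = 20 × 0.950 = 19.
The 1st smallest replicate is 7.52; the 19th is 8.98.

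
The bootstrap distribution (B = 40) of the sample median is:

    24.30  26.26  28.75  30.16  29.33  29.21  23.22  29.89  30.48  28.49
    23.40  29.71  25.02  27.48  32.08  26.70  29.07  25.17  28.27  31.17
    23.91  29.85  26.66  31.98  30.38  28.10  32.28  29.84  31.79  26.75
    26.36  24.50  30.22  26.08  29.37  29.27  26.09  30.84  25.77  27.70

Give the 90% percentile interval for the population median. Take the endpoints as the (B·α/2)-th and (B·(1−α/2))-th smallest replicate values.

Sorted replicates: 23.22, 23.40, 23.91, 24.30, 24.50, 25.02, 25.17, 25.77, 26.08, 26.09, 26.26, 26.36, 26.66, 26.70, 26.75, 27.48, 27.70, 28.10, 28.27, 28.49, 28.75, 29.07, 29.21, 29.27, 29.33, 29.37, 29.71, 29.84, 29.85, 29.89, 30.16, 30.22, 30.38, 30.48, 30.84, 31.17, 31.79, 31.98, 32.08, 32.28
α = 0.10; lower rank = 40 × 0.050 = 2; upper rank = 40 × 0.950 = 38.
The 2nd smallest replicate is 23.40; the 38th is 31.98.

(23.40, 31.98)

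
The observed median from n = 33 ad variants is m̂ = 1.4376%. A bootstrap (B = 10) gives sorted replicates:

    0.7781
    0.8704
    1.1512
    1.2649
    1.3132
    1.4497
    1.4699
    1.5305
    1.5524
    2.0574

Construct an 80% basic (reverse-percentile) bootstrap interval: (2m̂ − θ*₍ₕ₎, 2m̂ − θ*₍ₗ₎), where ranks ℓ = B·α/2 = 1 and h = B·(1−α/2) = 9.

Percentile endpoints at ranks 1 and 9: θ*₍1₎ = 0.7781, θ*₍9₎ = 1.5524.
Basic interval reflects these around m̂:
  lower = 2 × 1.4376 − 1.5524 = 1.3228
  upper = 2 × 1.4376 − 0.7781 = 2.0971

(1.3228, 2.0971)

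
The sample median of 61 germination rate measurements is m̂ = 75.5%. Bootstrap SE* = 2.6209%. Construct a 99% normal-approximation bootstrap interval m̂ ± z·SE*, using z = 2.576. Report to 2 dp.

Margin = 2.576 × 2.6209 = 6.751
Interval: 75.5 ± 6.751

(68.75, 82.25)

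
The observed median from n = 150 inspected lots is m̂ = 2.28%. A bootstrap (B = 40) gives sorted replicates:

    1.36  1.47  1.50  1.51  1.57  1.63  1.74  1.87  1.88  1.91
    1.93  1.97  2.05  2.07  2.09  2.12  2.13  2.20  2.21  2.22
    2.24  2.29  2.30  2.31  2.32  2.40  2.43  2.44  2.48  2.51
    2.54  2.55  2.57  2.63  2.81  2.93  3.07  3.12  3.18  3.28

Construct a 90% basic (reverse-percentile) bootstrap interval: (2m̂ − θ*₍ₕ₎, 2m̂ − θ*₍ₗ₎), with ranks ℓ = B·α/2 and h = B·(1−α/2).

(1.44, 3.09)

Percentile endpoints at ranks 2 and 38: θ*₍2₎ = 1.47, θ*₍38₎ = 3.12.
Basic interval reflects these around m̂:
  lower = 2 × 2.28 − 3.12 = 1.44
  upper = 2 × 2.28 − 1.47 = 3.09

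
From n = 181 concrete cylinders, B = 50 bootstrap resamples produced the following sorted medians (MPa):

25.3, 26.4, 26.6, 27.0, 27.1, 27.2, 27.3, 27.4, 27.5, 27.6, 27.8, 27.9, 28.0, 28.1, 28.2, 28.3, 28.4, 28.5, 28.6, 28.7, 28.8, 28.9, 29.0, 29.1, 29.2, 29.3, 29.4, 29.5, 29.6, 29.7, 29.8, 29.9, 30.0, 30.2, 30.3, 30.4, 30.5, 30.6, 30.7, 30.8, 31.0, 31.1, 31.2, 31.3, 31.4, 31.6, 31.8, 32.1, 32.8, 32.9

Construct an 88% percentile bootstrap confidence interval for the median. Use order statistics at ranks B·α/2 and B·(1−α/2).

α = 0.12; lower rank = 50 × 0.060 = 3; upper rank = 50 × 0.940 = 47.
The 3rd smallest replicate is 26.6; the 47th is 31.8.

(26.6, 31.8)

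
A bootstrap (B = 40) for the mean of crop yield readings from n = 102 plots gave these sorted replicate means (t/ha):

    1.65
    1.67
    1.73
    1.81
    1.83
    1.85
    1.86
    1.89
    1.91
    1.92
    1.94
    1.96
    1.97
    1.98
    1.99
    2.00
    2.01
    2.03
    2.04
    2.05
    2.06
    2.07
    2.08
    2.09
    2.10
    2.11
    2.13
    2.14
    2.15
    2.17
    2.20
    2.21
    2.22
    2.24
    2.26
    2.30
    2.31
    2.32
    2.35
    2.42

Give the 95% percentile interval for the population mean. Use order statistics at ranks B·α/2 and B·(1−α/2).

α = 0.05; lower rank = 40 × 0.025 = 1; upper rank = 40 × 0.975 = 39.
The 1st smallest replicate is 1.65; the 39th is 2.35.

(1.65, 2.35)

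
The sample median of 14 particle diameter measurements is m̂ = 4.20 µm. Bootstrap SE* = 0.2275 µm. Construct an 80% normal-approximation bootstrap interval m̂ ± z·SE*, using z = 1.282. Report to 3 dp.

(3.908, 4.492)

Margin = 1.282 × 0.2275 = 0.2917
Interval: 4.20 ± 0.2917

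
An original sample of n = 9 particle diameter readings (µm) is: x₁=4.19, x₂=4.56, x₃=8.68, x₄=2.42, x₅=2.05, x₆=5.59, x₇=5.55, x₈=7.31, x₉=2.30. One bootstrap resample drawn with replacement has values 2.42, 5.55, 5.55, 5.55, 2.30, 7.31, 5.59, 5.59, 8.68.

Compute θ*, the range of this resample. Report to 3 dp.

Range = 8.68 − 2.30 = 6.380

θ* = 6.380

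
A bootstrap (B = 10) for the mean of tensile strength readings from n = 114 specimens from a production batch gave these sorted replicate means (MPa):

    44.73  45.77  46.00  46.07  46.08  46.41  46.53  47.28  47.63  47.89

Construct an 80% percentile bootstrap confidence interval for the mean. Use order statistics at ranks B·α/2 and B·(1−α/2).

(44.73, 47.63)

α = 0.20; lower rank = 10 × 0.100 = 1; upper rank = 10 × 0.900 = 9.
The 1st smallest replicate is 44.73; the 9th is 47.63.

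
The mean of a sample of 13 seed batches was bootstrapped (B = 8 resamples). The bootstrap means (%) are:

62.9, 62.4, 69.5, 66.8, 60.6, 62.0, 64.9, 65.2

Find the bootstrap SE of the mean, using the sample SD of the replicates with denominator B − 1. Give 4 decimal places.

Bootstrap SE is the standard deviation of the 8 replicate means.
Mean of replicates: (62.9 + 62.4 + 69.5 + 66.8 + 60.6 + 62.0 + 64.9 + 65.2) / 8 = 514.30000 / 8 = 64.28750
Sum of squared deviations: (−1.38750)² + (−1.88750)² + (+5.21250)² + (+2.51250)² + (−3.68750)² + (−2.28750)² + (+0.61250)² + (+0.91250)² = 59.00875
Variance = 59.00875 / 7 = 8.42982
SE* = √8.42982

SE* = 2.9034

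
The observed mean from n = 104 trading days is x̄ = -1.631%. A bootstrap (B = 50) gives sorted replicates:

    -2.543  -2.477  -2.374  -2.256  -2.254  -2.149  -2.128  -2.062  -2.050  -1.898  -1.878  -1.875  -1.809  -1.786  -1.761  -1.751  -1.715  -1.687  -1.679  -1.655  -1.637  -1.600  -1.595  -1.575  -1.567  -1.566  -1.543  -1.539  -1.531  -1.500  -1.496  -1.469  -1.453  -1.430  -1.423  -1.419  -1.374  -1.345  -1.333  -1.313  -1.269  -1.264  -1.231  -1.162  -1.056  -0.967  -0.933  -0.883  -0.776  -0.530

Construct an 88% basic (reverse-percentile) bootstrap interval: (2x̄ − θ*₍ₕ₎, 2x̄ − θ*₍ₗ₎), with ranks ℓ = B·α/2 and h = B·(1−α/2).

Percentile endpoints at ranks 3 and 47: θ*₍3₎ = -2.374, θ*₍47₎ = -0.933.
Basic interval reflects these around x̄:
  lower = 2 × -1.631 − -0.933 = -2.329
  upper = 2 × -1.631 − -2.374 = -0.888

(-2.329, -0.888)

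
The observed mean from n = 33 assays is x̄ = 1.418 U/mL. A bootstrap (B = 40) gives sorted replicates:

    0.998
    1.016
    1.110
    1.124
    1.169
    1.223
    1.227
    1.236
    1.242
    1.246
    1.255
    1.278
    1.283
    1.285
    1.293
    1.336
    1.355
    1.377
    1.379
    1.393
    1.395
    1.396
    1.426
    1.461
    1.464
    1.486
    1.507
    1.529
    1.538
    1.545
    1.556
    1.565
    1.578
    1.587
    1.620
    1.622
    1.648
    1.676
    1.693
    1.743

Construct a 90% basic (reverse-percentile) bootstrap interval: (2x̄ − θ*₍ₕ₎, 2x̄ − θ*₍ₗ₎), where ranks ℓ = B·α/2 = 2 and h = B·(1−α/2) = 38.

Percentile endpoints at ranks 2 and 38: θ*₍2₎ = 1.016, θ*₍38₎ = 1.676.
Basic interval reflects these around x̄:
  lower = 2 × 1.418 − 1.676 = 1.160
  upper = 2 × 1.418 − 1.016 = 1.820

(1.160, 1.820)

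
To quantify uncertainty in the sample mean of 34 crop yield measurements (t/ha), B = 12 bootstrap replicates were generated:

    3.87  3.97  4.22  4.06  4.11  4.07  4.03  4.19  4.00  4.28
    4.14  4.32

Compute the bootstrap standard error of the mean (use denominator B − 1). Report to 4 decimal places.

SE* = 0.1321

Bootstrap SE is the standard deviation of the 12 replicate means.
Mean of replicates: (3.87 + 3.97 + 4.22 + 4.06 + 4.11 + 4.07 + 4.03 + 4.19 + 4.00 + 4.28 + 4.14 + 4.32) / 12 = 49.26000 / 12 = 4.10500
Sum of squared deviations: (−0.23500)² + (−0.13500)² + (+0.11500)² + (−0.04500)² + (+0.00500)² + (−0.03500)² + (−0.07500)² + (+0.08500)² + (−0.10500)² + (+0.17500)² + (+0.03500)² + (+0.21500)² = 0.19190
Variance = 0.19190 / 11 = 0.01745
SE* = √0.01745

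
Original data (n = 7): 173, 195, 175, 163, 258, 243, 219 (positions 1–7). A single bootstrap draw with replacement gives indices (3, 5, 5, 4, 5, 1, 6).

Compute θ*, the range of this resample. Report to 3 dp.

θ* = 95.000

Resample values: 175, 258, 258, 163, 258, 173, 243.
Range = 258 − 163 = 95.000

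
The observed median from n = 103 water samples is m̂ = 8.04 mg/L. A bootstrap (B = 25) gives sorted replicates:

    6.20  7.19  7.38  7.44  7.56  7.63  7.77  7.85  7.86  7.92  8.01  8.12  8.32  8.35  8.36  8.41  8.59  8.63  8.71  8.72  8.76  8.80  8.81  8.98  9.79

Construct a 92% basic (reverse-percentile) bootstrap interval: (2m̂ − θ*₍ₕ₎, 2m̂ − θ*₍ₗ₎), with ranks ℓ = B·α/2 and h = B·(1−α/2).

Percentile endpoints at ranks 1 and 24: θ*₍1₎ = 6.20, θ*₍24₎ = 8.98.
Basic interval reflects these around m̂:
  lower = 2 × 8.04 − 8.98 = 7.10
  upper = 2 × 8.04 − 6.20 = 9.88

(7.10, 9.88)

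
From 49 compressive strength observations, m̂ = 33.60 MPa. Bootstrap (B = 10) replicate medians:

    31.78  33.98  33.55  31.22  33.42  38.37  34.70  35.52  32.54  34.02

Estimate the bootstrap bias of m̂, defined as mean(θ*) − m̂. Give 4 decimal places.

mean(θ*) = (31.78 + 33.98 + 33.55 + 31.22 + 33.42 + 38.37 + 34.70 + 35.52 + 32.54 + 34.02) / 10 = 33.91000
bias = 33.91000 − 33.60

bias = +0.3100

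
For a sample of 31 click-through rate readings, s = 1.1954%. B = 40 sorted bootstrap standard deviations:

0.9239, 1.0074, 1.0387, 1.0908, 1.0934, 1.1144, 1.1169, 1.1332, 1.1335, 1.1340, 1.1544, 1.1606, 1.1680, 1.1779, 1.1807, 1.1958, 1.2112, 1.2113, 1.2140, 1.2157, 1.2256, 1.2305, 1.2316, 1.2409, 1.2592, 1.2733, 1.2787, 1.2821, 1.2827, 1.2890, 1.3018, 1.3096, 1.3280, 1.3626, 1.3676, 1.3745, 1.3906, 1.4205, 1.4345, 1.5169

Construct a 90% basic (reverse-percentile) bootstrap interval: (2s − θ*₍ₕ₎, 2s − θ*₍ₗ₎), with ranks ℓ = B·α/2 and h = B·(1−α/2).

Percentile endpoints at ranks 2 and 38: θ*₍2₎ = 1.0074, θ*₍38₎ = 1.4205.
Basic interval reflects these around s:
  lower = 2 × 1.1954 − 1.4205 = 0.9703
  upper = 2 × 1.1954 − 1.0074 = 1.3834

(0.9703, 1.3834)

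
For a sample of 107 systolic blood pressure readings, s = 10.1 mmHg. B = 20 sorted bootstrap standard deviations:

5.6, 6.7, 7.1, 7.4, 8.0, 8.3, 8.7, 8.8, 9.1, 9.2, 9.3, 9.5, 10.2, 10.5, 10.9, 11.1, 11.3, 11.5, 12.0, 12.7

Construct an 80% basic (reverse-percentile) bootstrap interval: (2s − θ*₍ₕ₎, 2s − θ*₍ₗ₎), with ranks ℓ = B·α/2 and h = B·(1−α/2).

(8.7, 13.5)

Percentile endpoints at ranks 2 and 18: θ*₍2₎ = 6.7, θ*₍18₎ = 11.5.
Basic interval reflects these around s:
  lower = 2 × 10.1 − 11.5 = 8.7
  upper = 2 × 10.1 − 6.7 = 13.5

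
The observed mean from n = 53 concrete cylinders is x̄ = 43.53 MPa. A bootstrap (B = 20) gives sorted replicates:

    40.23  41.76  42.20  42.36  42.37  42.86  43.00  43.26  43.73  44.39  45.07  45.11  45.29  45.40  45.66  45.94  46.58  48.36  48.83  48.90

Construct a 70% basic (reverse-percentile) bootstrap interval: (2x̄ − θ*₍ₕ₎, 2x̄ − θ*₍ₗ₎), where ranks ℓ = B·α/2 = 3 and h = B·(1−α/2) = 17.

Percentile endpoints at ranks 3 and 17: θ*₍3₎ = 42.20, θ*₍17₎ = 46.58.
Basic interval reflects these around x̄:
  lower = 2 × 43.53 − 46.58 = 40.48
  upper = 2 × 43.53 − 42.20 = 44.86

(40.48, 44.86)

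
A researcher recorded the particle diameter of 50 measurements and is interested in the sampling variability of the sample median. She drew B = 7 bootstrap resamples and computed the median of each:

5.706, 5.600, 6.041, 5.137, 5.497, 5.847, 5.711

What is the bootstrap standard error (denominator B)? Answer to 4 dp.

Bootstrap SE is the standard deviation of the 7 replicate medians.
Mean of replicates: (5.706 + 5.600 + 6.041 + 5.137 + 5.497 + 5.847 + 5.711) / 7 = 39.53900 / 7 = 5.64843
Sum of squared deviations: (+0.05757)² + (−0.04843)² + (+0.39257)² + (−0.51143)² + (−0.15143)² + (+0.19857)² + (+0.06257)² = 0.48761
Variance = 0.48761 / 7 = 0.06966
SE* = √0.06966

SE* = 0.2639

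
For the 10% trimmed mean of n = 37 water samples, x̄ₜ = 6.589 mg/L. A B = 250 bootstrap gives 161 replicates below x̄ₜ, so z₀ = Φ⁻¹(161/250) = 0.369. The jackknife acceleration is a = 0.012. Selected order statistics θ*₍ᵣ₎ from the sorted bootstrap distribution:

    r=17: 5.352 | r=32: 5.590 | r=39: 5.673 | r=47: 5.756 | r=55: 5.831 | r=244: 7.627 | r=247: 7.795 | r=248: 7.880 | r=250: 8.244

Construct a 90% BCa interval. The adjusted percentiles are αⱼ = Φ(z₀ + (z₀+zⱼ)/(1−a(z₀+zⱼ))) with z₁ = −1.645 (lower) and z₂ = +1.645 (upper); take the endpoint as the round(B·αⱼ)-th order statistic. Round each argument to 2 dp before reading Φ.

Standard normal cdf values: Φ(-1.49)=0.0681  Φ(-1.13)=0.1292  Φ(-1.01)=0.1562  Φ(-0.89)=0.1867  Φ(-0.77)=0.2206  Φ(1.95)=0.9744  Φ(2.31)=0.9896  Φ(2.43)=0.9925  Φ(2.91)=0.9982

Lower: z₀ + z₁ = 0.369 + (-1.645) = -1.276; 1 − a(z₀+z₁) = 1 − (0.012)(-1.276) = 1.0153; argument = 0.369 + (-1.276)/1.0153 = -0.8878 → -0.89.
α₁ = Φ(-0.89) = 0.1867; rank = round(250 × 0.1867) = 47; θ*₍47₎ = 5.756.
Upper: z₀ + z₂ = 2.014; 1 − a(z₀+z₂) = 0.9758; argument = 2.4329 → 2.43; α₂ = 0.9925; rank = 248; θ*₍248₎ = 7.880.

(5.756, 7.880)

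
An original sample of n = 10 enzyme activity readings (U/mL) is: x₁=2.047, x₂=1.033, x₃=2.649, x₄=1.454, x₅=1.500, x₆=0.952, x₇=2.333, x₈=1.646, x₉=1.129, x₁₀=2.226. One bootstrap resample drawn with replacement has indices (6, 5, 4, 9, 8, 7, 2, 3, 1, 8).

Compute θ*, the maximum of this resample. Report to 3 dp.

θ* = 2.649

Resample values: 0.952, 1.500, 1.454, 1.129, 1.646, 2.333, 1.033, 2.649, 2.047, 1.646.
Maximum = 2.649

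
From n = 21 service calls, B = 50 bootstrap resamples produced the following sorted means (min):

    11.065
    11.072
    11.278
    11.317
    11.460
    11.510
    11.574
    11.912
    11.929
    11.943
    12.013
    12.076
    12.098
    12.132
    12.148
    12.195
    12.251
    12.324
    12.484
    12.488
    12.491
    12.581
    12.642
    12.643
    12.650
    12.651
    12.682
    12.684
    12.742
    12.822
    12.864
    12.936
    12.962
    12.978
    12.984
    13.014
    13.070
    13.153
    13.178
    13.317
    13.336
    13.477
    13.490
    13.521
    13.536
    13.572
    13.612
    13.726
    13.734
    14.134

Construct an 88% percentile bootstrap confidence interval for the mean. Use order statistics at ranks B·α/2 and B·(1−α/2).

(11.278, 13.612)

α = 0.12; lower rank = 50 × 0.060 = 3; upper rank = 50 × 0.940 = 47.
The 3rd smallest replicate is 11.278; the 47th is 13.612.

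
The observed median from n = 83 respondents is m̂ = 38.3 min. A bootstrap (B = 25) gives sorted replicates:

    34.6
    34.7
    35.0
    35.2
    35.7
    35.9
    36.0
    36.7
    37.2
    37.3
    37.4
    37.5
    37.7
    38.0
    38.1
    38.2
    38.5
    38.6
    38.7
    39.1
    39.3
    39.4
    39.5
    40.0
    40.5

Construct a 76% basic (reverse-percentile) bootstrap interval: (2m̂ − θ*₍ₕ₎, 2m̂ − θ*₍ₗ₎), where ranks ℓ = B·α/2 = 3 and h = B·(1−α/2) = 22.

(37.2, 41.6)

Percentile endpoints at ranks 3 and 22: θ*₍3₎ = 35.0, θ*₍22₎ = 39.4.
Basic interval reflects these around m̂:
  lower = 2 × 38.3 − 39.4 = 37.2
  upper = 2 × 38.3 − 35.0 = 41.6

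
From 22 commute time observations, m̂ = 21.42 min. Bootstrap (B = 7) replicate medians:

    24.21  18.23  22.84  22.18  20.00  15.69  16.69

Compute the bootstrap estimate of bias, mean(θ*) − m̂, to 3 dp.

bias = −1.443

mean(θ*) = (24.21 + 18.23 + 22.84 + 22.18 + 20.00 + 15.69 + 16.69) / 7 = 19.9771
bias = 19.9771 − 21.42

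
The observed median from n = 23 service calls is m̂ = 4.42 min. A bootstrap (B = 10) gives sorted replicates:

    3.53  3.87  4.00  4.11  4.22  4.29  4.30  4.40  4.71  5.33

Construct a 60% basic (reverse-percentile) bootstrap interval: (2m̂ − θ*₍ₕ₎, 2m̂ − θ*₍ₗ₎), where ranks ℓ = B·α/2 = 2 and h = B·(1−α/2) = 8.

Percentile endpoints at ranks 2 and 8: θ*₍2₎ = 3.87, θ*₍8₎ = 4.40.
Basic interval reflects these around m̂:
  lower = 2 × 4.42 − 4.40 = 4.44
  upper = 2 × 4.42 − 3.87 = 4.97

(4.44, 4.97)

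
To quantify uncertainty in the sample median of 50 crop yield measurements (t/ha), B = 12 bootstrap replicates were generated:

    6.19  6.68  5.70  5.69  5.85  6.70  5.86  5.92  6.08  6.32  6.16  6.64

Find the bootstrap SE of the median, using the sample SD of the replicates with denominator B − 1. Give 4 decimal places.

SE* = 0.3693

Bootstrap SE is the standard deviation of the 12 replicate medians.
Mean of replicates: (6.19 + 6.68 + 5.70 + 5.69 + 5.85 + 6.70 + 5.86 + 5.92 + 6.08 + 6.32 + 6.16 + 6.64) / 12 = 73.79000 / 12 = 6.14917
Sum of squared deviations: (+0.04083)² + (+0.53083)² + (−0.44917)² + (−0.45917)² + (−0.29917)² + (+0.55083)² + (−0.28917)² + (−0.22917)² + (−0.06917)² + (+0.17083)² + (+0.01083)² + (+0.49083)² = 1.50009
Variance = 1.50009 / 11 = 0.13637
SE* = √0.13637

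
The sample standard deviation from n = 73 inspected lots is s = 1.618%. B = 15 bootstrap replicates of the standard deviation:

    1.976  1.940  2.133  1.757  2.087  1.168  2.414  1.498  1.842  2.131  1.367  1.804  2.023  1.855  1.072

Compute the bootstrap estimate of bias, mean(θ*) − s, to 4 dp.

bias = +0.1865

mean(θ*) = (1.976 + 1.940 + 2.133 + 1.757 + 2.087 + 1.168 + 2.414 + 1.498 + 1.842 + 2.131 + 1.367 + 1.804 + 2.023 + 1.855 + 1.072) / 15 = 1.80447
bias = 1.80447 − 1.618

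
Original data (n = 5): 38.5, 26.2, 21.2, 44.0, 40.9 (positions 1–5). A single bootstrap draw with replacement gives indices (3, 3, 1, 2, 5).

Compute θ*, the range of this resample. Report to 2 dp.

Resample values: 21.2, 21.2, 38.5, 26.2, 40.9.
Range = 40.9 − 21.2 = 19.70

θ* = 19.70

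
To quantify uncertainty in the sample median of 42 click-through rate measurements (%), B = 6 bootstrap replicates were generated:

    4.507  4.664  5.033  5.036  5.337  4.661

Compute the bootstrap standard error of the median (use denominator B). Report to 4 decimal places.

SE* = 0.2858

Bootstrap SE is the standard deviation of the 6 replicate medians.
Mean of replicates: (4.507 + 4.664 + 5.033 + 5.036 + 5.337 + 4.661) / 6 = 29.23800 / 6 = 4.87300
Sum of squared deviations: (−0.36600)² + (−0.20900)² + (+0.16000)² + (+0.16300)² + (+0.46400)² + (−0.21200)² = 0.49005
Variance = 0.49005 / 6 = 0.08167
SE* = √0.08167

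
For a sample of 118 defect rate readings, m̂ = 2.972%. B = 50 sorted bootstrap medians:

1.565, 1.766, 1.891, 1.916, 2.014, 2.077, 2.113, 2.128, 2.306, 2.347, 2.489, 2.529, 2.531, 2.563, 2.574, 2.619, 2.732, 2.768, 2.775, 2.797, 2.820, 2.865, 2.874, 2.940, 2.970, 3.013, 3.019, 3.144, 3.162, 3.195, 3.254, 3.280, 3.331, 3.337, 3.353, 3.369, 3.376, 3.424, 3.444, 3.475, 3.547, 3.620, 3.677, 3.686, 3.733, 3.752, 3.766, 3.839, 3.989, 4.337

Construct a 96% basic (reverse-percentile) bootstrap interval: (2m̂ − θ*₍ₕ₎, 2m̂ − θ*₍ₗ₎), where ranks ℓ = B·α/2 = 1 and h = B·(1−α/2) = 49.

(1.955, 4.379)

Percentile endpoints at ranks 1 and 49: θ*₍1₎ = 1.565, θ*₍49₎ = 3.989.
Basic interval reflects these around m̂:
  lower = 2 × 2.972 − 3.989 = 1.955
  upper = 2 × 2.972 − 1.565 = 4.379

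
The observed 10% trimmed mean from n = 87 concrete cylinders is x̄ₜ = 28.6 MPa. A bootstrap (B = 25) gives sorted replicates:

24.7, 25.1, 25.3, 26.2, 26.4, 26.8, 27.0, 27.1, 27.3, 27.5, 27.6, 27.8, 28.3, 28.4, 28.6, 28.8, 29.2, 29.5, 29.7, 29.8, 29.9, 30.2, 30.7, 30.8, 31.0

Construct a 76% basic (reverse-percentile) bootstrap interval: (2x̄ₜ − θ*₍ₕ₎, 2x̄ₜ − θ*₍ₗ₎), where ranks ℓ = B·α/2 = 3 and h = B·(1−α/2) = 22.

Percentile endpoints at ranks 3 and 22: θ*₍3₎ = 25.3, θ*₍22₎ = 30.2.
Basic interval reflects these around x̄ₜ:
  lower = 2 × 28.6 − 30.2 = 27.0
  upper = 2 × 28.6 − 25.3 = 31.9

(27.0, 31.9)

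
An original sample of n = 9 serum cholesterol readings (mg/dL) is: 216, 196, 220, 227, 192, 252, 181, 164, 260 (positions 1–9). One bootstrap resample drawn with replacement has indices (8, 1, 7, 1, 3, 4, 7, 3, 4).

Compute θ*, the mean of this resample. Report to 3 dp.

Resample values: 164, 216, 181, 216, 220, 227, 181, 220, 227.
Mean = (164 + 216 + 181 + 216 + 220 + 227 + 181 + 220 + 227) / 9 = 1852.0 / 9 = 205.778

θ* = 205.778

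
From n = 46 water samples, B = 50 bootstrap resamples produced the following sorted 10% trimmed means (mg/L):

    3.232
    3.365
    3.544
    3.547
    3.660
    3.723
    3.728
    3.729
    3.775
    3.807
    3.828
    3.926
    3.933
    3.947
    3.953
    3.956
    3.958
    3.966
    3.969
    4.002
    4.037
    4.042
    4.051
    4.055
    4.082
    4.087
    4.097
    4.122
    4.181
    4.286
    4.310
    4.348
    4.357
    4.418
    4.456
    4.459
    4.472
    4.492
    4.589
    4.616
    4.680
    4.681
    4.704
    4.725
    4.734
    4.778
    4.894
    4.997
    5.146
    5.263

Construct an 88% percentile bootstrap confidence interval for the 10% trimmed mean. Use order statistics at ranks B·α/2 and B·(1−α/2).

(3.544, 4.894)

α = 0.12; lower rank = 50 × 0.060 = 3; upper rank = 50 × 0.940 = 47.
The 3rd smallest replicate is 3.544; the 47th is 4.894.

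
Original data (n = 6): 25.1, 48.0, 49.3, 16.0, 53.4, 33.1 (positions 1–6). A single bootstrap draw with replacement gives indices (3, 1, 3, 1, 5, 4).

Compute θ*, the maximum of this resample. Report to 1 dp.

Resample values: 49.3, 25.1, 49.3, 25.1, 53.4, 16.0.
Maximum = 53.4

θ* = 53.4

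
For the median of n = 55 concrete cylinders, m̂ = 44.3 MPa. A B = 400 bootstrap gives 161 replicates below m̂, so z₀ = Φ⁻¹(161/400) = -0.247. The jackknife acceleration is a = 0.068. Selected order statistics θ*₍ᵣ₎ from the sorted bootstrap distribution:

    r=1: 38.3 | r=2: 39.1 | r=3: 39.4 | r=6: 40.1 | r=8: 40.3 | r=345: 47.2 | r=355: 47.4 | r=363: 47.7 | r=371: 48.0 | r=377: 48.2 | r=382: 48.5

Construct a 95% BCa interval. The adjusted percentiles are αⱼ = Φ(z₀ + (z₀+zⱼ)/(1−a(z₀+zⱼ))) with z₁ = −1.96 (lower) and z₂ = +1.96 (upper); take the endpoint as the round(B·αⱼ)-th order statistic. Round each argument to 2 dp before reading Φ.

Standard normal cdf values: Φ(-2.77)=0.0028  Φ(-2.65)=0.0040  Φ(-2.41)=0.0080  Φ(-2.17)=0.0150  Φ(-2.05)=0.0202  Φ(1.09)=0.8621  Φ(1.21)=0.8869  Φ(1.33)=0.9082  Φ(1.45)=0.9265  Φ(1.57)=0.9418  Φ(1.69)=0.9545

(40.1, 48.5)

Lower: z₀ + z₁ = -0.247 + (-1.960) = -2.207; 1 − a(z₀+z₁) = 1 − (0.068)(-2.207) = 1.1501; argument = -0.247 + (-2.207)/1.1501 = -2.1660 → -2.17.
α₁ = Φ(-2.17) = 0.0150; rank = round(400 × 0.0150) = 6; θ*₍6₎ = 40.1.
Upper: z₀ + z₂ = 1.713; 1 − a(z₀+z₂) = 0.8835; argument = 1.6918 → 1.69; α₂ = 0.9545; rank = 382; θ*₍382₎ = 48.5.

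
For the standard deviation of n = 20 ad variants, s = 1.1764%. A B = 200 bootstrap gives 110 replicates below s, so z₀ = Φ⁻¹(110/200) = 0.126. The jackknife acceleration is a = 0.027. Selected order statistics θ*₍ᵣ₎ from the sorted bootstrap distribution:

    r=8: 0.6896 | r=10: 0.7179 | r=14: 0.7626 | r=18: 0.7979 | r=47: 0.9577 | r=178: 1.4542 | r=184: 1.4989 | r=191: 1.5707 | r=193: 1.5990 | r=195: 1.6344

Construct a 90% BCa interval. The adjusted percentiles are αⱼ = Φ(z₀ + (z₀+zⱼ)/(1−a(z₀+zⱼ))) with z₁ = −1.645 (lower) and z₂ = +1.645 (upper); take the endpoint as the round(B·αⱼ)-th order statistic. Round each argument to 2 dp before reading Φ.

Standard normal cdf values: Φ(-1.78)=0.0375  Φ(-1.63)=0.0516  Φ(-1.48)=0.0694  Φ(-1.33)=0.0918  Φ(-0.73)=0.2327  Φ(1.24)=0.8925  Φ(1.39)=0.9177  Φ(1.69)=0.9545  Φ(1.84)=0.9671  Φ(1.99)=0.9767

Lower: z₀ + z₁ = 0.126 + (-1.645) = -1.519; 1 − a(z₀+z₁) = 1 − (0.027)(-1.519) = 1.0410; argument = 0.126 + (-1.519)/1.0410 = -1.3332 → -1.33.
α₁ = Φ(-1.33) = 0.0918; rank = round(200 × 0.0918) = 18; θ*₍18₎ = 0.7979.
Upper: z₀ + z₂ = 1.771; 1 − a(z₀+z₂) = 0.9522; argument = 1.9859 → 1.99; α₂ = 0.9767; rank = 195; θ*₍195₎ = 1.6344.

(0.7979, 1.6344)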